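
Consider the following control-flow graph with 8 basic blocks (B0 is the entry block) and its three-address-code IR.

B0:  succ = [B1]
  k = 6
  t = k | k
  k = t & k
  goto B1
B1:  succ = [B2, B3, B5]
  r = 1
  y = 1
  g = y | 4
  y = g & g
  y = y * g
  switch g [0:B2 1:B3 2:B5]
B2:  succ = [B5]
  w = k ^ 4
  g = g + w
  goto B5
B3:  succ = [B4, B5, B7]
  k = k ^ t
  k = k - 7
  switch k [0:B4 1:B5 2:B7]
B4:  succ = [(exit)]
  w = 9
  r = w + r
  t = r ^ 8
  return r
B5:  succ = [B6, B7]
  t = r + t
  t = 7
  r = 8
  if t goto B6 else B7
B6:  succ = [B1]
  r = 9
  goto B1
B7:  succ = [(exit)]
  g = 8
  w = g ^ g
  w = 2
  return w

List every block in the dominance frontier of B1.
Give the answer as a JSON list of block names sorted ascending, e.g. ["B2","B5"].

idom tree: B1←B0 B2←B1 B3←B1 B4←B3 B5←B1 B6←B5 B7←B1
Dom at joins:
  B1: preds {B0,B6}: {B0} ∩ {B0,B1,B5,B6} = {B0}; idom=B0
  B5: preds {B1,B2,B3}: {B0,B1} ∩ {B0,B1,B2} ∩ {B0,B1,B3} = {B0,B1}; idom=B1
  B7: preds {B3,B5}: {B0,B1,B3} ∩ {B0,B1,B5} = {B0,B1}; idom=B1

DF walk-up:
  B1←B0: walk · to B0
  B1←B6: walk B6→B5→B1 to B0
  B5←B1: walk · to B1
  B5←B2: walk B2 to B1
  B5←B3: walk B3 to B1
  B7←B3: walk B3 to B1
  B7←B5: walk B5 to B1
  B0 → ∅
  B1 → {B1}
  B2 → {B5}
  B3 → {B5,B7}
  B4 → ∅
  B5 → {B1,B7}
  B6 → {B1}
  B7 → ∅

DF(B1) = ["B1"]

Answer: ["B1"]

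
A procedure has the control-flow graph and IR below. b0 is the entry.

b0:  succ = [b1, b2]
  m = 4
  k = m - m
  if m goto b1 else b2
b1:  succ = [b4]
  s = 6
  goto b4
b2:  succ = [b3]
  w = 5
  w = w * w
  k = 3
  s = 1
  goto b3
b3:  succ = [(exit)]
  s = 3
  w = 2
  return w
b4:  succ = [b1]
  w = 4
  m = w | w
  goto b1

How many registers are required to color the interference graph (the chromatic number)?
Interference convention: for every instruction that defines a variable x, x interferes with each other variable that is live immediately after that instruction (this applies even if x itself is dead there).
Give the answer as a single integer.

Answer: 2

Derivation:
Per-block:
  b0: def={k,m} ue=∅
  b1: def={s} ue=∅
  b2: def={k,s,w} ue=∅
  b3: def={s,w} ue=∅
  b4: def={m,w} ue=∅

Backward fixpoint:
  live b0: ∅→∅
  live b1: ∅→∅
  live b2: ∅→∅
  live b3: ∅→∅
  live b4: ∅→∅

Interference:
  k: {m}
  m: {k}
  s: ∅
  w: ∅

Colouring:
  clique {k,m} ⇒ need ≥ 2
  2-colouring: c0={k,s,w}  c1={m}
  χ = 2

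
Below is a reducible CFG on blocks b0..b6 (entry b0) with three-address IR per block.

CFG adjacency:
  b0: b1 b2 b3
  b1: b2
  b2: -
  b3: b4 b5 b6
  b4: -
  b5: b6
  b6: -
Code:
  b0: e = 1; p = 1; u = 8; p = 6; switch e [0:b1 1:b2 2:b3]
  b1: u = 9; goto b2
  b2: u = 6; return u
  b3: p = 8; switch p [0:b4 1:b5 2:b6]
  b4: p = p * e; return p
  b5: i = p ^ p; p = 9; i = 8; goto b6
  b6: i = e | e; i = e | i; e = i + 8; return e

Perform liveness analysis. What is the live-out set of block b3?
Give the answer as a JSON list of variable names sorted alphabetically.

def/use:
  b0: {e,p,u} / ∅
  b1: {u} / ∅
  b2: {u} / ∅
  b3: {p} / ∅
  b4: {p} / {e,p}
  b5: {i,p} / {p}
  b6: {e,i} / {e}

Live sets:
  live b0: ∅→{e}
  live b1: ∅→∅
  live b2: ∅→∅
  live b3: {e}→{e,p}
  live b4: {e,p}→∅
  live b5: {e,p}→{e}
  live b6: {e}→∅

live-out(b3) = ["e", "p"]

Answer: ["e", "p"]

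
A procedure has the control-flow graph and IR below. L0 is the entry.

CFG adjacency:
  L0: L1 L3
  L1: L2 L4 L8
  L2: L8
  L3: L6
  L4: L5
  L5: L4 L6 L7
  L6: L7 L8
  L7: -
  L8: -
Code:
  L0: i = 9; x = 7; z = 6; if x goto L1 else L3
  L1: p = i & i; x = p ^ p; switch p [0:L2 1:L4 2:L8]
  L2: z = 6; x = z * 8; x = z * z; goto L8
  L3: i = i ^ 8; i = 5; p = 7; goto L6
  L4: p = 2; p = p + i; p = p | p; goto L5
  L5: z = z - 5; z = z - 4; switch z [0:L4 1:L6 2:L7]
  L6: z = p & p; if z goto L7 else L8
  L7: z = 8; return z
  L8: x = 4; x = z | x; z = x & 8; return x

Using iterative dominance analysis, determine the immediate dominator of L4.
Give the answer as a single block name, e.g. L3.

Answer: L1

Derivation:
idom tree: L1←L0 L2←L1 L3←L0 L4←L1 L5←L4 L6←L0 L7←L0 L8←L0
Dom∩ at merges:
  L4: preds {L1,L5}: {L0,L1} ∩ {L0,L1,L4,L5} = {L0,L1}; idom=L1
  L6: preds {L3,L5}: {L0,L3} ∩ {L0,L1,L4,L5} = {L0}; idom=L0
  L7: preds {L5,L6}: {L0,L1,L4,L5} ∩ {L0,L6} = {L0}; idom=L0
  L8: preds {L1,L2,L6}: {L0,L1} ∩ {L0,L1,L2} ∩ {L0,L6} = {L0}; idom=L0

idom(L4) = L1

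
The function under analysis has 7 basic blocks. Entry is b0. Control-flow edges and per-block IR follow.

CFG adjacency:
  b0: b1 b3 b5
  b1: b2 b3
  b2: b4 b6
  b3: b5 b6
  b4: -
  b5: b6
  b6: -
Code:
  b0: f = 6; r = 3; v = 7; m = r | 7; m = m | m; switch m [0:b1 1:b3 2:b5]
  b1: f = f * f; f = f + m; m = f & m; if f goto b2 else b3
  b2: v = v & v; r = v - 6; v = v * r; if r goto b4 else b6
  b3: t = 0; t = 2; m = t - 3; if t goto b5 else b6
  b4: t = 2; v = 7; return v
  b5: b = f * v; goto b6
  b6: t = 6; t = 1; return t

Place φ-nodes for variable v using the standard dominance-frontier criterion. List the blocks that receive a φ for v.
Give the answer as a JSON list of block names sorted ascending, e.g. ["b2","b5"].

idom tree: b1←b0 b2←b1 b3←b0 b4←b2 b5←b0 b6←b0
Join-block Dom:
  b3: preds {b0,b1}: {b0} ∩ {b0,b1} = {b0}; idom=b0
  b5: preds {b0,b3}: {b0} ∩ {b0,b3} = {b0}; idom=b0
  b6: preds {b2,b3,b5}: {b0,b1,b2} ∩ {b0,b3} ∩ {b0,b5} = {b0}; idom=b0

Frontier:
  b3←b0: walk · to b0
  b3←b1: walk b1 to b0
  b5←b0: walk · to b0
  b5←b3: walk b3 to b0
  b6←b2: walk b2→b1 to b0
  b6←b3: walk b3 to b0
  b6←b5: walk b5 to b0
  b0: DF=∅
  b1: DF={b3,b6}
  b2: DF={b6}
  b3: DF={b5,b6}
  b4: DF=∅
  b5: DF={b6}
  b6: DF=∅

φ for v: defs {b0,b2,b4}
  DF⁺ = {b6}

Answer: ["b6"]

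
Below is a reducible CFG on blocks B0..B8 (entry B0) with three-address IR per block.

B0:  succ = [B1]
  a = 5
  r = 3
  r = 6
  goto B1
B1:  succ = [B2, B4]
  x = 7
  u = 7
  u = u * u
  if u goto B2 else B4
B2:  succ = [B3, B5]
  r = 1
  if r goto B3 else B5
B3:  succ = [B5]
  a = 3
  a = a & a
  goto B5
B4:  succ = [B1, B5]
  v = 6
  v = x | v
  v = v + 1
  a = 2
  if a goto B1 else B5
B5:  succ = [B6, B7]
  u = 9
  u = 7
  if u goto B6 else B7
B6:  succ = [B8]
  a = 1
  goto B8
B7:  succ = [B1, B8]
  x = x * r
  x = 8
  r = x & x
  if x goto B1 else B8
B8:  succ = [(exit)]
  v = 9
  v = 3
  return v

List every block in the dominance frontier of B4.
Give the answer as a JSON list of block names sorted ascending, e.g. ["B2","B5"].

Answer: ["B1", "B5"]

Derivation:
idom tree: B1←B0 B2←B1 B3←B2 B4←B1 B5←B1 B6←B5 B7←B5 B8←B5
Dom at joins:
  B1: preds {B0,B4,B7}: {B0} ∩ {B0,B1,B4} ∩ {B0,B1,B5,B7} = {B0}; idom=B0
  B5: preds {B2,B3,B4}: {B0,B1,B2} ∩ {B0,B1,B2,B3} ∩ {B0,B1,B4} = {B0,B1}; idom=B1
  B8: preds {B6,B7}: {B0,B1,B5,B6} ∩ {B0,B1,B5,B7} = {B0,B1,B5}; idom=B5

DF walk-up:
  join B1 pred B0: · stop@B0
  join B1 pred B4: B4→B1 stop@B0
  join B1 pred B7: B7→B5→B1 stop@B0
  join B5 pred B2: B2 stop@B1
  join B5 pred B3: B3→B2 stop@B1
  join B5 pred B4: B4 stop@B1
  join B8 pred B6: B6 stop@B5
  join B8 pred B7: B7 stop@B5
  B0 → ∅
  B1 → {B1}
  B2 → {B5}
  B3 → {B5}
  B4 → {B1,B5}
  B5 → {B1}
  B6 → {B8}
  B7 → {B1,B8}
  B8 → ∅

DF(B4) = ["B1", "B5"]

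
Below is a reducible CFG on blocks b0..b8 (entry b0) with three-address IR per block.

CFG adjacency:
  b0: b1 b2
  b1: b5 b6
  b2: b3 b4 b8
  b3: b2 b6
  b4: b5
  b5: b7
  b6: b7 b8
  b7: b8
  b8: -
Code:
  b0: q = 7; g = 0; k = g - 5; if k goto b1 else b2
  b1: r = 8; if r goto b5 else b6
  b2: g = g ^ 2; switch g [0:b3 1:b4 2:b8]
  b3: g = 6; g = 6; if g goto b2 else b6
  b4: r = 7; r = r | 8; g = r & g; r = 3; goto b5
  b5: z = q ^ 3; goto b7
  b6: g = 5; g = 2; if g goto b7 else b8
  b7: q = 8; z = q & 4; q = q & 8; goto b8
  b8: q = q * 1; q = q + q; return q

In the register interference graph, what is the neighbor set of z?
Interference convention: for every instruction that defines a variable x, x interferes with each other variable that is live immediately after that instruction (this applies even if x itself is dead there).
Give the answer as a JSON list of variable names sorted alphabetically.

Answer: ["q"]

Analysis:
Per-block:
  b0: def={g,k,q} ue=∅
  b1: def={r} ue=∅
  b2: def={g} ue={g}
  b3: def={g} ue=∅
  b4: def={g,r} ue={g}
  b5: def={z} ue={q}
  b6: def={g} ue=∅
  b7: def={q,z} ue=∅
  b8: def={q} ue={q}

Backward fixpoint:
  b0 li=∅ lo={g,q}
  b1 li={q} lo={q}
  b2 li={g,q} lo={g,q}
  b3 li={q} lo={g,q}
  b4 li={g,q} lo={q}
  b5 li={q} lo=∅
  b6 li={q} lo={q}
  b7 li=∅ lo={q}
  b8 li={q} lo=∅

Conflict graph:
  g — {k,q,r}
  k — {g,q}
  q — {g,k,r,z}
  r — {g,q}
  z — {q}

N(z) = ["q"]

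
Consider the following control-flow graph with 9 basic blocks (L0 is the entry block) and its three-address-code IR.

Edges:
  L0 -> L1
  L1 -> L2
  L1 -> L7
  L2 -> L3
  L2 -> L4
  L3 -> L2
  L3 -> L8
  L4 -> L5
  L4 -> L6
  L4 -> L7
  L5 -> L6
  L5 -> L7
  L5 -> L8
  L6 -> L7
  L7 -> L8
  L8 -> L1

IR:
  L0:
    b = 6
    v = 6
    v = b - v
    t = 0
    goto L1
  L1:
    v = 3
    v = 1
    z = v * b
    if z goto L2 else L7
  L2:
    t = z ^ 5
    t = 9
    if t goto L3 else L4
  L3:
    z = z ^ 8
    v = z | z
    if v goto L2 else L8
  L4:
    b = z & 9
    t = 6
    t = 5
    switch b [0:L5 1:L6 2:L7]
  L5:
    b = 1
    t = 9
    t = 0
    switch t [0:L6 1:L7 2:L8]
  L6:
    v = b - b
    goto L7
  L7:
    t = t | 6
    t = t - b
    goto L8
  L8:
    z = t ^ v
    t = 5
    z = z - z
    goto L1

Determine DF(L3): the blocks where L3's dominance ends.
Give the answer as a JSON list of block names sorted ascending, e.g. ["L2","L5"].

idom tree: L1←L0 L2←L1 L3←L2 L4←L2 L5←L4 L6←L4 L7←L1 L8←L1
Dom∩ at merges:
  L1: preds {L0,L8}: {L0} ∩ {L0,L1,L8} = {L0}; idom=L0
  L2: preds {L1,L3}: {L0,L1} ∩ {L0,L1,L2,L3} = {L0,L1}; idom=L1
  L6: preds {L4,L5}: {L0,L1,L2,L4} ∩ {L0,L1,L2,L4,L5} = {L0,L1,L2,L4}; idom=L4
  L7: preds {L1,L4,L5,L6}: {L0,L1} ∩ {L0,L1,L2,L4} ∩ {L0,L1,L2,L4,L5} ∩ {L0,L1,L2,L4,L6} = {L0,L1}; idom=L1
  L8: preds {L3,L5,L7}: {L0,L1,L2,L3} ∩ {L0,L1,L2,L4,L5} ∩ {L0,L1,L7} = {L0,L1}; idom=L1

Frontier:
  join L1 pred L0: · stop@L0
  join L1 pred L8: L8→L1 stop@L0
  join L2 pred L1: · stop@L1
  join L2 pred L3: L3→L2 stop@L1
  join L6 pred L4: · stop@L4
  join L6 pred L5: L5 stop@L4
  join L7 pred L1: · stop@L1
  join L7 pred L4: L4→L2 stop@L1
  join L7 pred L5: L5→L4→L2 stop@L1
  join L7 pred L6: L6→L4→L2 stop@L1
  join L8 pred L3: L3→L2 stop@L1
  join L8 pred L5: L5→L4→L2 stop@L1
  join L8 pred L7: L7 stop@L1
  L0: DF=∅
  L1: DF={L1}
  L2: DF={L2,L7,L8}
  L3: DF={L2,L8}
  L4: DF={L7,L8}
  L5: DF={L6,L7,L8}
  L6: DF={L7}
  L7: DF={L8}
  L8: DF={L1}

DF(L3) = ["L2", "L8"]

Answer: ["L2", "L8"]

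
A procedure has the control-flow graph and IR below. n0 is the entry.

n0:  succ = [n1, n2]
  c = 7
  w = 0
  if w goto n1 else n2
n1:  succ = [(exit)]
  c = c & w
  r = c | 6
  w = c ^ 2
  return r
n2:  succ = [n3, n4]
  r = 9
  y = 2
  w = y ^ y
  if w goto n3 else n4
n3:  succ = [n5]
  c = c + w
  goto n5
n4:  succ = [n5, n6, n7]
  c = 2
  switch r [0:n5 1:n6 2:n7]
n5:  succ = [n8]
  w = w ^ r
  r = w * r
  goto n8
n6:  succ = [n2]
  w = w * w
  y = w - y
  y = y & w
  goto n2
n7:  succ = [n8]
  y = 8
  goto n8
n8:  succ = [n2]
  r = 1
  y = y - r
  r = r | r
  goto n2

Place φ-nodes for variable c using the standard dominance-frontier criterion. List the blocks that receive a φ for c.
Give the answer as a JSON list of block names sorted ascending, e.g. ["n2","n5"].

idom tree: n1←n0 n2←n0 n3←n2 n4←n2 n5←n2 n6←n4 n7←n4 n8←n2
Dom∩ at merges:
  n2: preds {n0,n6,n8}: {n0} ∩ {n0,n2,n4,n6} ∩ {n0,n2,n8} = {n0}; idom=n0
  n5: preds {n3,n4}: {n0,n2,n3} ∩ {n0,n2,n4} = {n0,n2}; idom=n2
  n8: preds {n5,n7}: {n0,n2,n5} ∩ {n0,n2,n4,n7} = {n0,n2}; idom=n2

DF derivation:
  join n2 pred n0: · stop@n0
  join n2 pred n6: n6→n4→n2 stop@n0
  join n2 pred n8: n8→n2 stop@n0
  join n5 pred n3: n3 stop@n2
  join n5 pred n4: n4 stop@n2
  join n8 pred n5: n5 stop@n2
  join n8 pred n7: n7→n4 stop@n2
  n0 → ∅
  n1 → ∅
  n2 → {n2}
  n3 → {n5}
  n4 → {n2,n5,n8}
  n5 → {n8}
  n6 → {n2}
  n7 → {n8}
  n8 → {n2}

φ for c: defs {n0,n1,n3,n4}
  DF⁺ = {n2,n5,n8}

Answer: ["n2", "n5", "n8"]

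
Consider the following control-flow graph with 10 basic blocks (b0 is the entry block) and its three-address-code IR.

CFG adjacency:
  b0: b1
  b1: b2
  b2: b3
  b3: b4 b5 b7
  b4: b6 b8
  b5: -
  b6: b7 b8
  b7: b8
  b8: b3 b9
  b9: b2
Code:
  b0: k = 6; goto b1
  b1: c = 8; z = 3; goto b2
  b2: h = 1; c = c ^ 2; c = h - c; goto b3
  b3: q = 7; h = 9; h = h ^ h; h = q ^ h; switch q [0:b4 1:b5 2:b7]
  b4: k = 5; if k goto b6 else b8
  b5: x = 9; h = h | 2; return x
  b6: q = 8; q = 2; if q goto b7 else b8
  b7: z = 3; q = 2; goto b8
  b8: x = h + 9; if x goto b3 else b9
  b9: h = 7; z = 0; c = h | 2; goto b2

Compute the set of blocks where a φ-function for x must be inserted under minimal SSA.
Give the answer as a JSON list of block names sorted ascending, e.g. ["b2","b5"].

Answer: ["b2", "b3"]

Working:
idom tree: b1←b0 b2←b1 b3←b2 b4←b3 b5←b3 b6←b4 b7←b3 b8←b3 b9←b8
Join-block Dom:
  b2: preds {b1,b9}: {b0,b1} ∩ {b0,b1,b2,b3,b8,b9} = {b0,b1}; idom=b1
  b3: preds {b2,b8}: {b0,b1,b2} ∩ {b0,b1,b2,b3,b8} = {b0,b1,b2}; idom=b2
  b7: preds {b3,b6}: {b0,b1,b2,b3} ∩ {b0,b1,b2,b3,b4,b6} = {b0,b1,b2,b3}; idom=b3
  b8: preds {b4,b6,b7}: {b0,b1,b2,b3,b4} ∩ {b0,b1,b2,b3,b4,b6} ∩ {b0,b1,b2,b3,b7} = {b0,b1,b2,b3}; idom=b3

DF walk-up:
  b2←b1: walk · to b1
  b2←b9: walk b9→b8→b3→b2 to b1
  b3←b2: walk · to b2
  b3←b8: walk b8→b3 to b2
  b7←b3: walk · to b3
  b7←b6: walk b6→b4 to b3
  b8←b4: walk b4 to b3
  b8←b6: walk b6→b4 to b3
  b8←b7: walk b7 to b3
  b0: DF=∅
  b1: DF=∅
  b2: DF={b2}
  b3: DF={b2,b3}
  b4: DF={b7,b8}
  b5: DF=∅
  b6: DF={b7,b8}
  b7: DF={b8}
  b8: DF={b2,b3}
  b9: DF={b2}

φ for x: defs {b5,b8}
  DF⁺ = {b2,b3}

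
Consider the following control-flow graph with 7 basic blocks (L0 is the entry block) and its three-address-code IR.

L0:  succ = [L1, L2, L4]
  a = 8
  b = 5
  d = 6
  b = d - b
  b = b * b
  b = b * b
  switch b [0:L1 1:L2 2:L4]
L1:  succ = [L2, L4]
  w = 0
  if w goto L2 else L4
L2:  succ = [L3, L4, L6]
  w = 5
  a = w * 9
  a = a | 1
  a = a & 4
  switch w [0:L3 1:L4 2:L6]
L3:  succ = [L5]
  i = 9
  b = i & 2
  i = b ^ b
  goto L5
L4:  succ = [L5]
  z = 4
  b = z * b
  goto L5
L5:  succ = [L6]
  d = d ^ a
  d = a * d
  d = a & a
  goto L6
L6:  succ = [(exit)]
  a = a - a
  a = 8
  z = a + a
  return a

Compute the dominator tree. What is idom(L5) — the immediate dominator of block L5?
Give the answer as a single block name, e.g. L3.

idom tree: L1←L0 L2←L0 L3←L2 L4←L0 L5←L0 L6←L0
Dom∩ at merges:
  L2: preds {L0,L1}: {L0} ∩ {L0,L1} = {L0}; idom=L0
  L4: preds {L0,L1,L2}: {L0} ∩ {L0,L1} ∩ {L0,L2} = {L0}; idom=L0
  L5: preds {L3,L4}: {L0,L2,L3} ∩ {L0,L4} = {L0}; idom=L0
  L6: preds {L2,L5}: {L0,L2} ∩ {L0,L5} = {L0}; idom=L0

idom(L5) = L0

Answer: L0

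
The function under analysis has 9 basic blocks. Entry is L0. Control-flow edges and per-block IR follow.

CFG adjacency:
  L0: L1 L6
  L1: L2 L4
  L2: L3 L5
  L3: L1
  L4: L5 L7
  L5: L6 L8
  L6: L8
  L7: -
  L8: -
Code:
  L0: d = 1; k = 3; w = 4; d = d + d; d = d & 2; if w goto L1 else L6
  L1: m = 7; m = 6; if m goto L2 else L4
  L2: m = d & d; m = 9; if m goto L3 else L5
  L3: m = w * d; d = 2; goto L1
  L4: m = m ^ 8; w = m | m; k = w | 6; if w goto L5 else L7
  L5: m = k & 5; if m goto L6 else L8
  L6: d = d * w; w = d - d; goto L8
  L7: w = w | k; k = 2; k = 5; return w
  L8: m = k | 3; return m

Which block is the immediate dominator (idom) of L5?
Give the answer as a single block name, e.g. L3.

Answer: L1

Working:
idom tree: L1←L0 L2←L1 L3←L2 L4←L1 L5←L1 L6←L0 L7←L4 L8←L0
Dom∩ at merges:
  L1: preds {L0,L3}: {L0} ∩ {L0,L1,L2,L3} = {L0}; idom=L0
  L5: preds {L2,L4}: {L0,L1,L2} ∩ {L0,L1,L4} = {L0,L1}; idom=L1
  L6: preds {L0,L5}: {L0} ∩ {L0,L1,L5} = {L0}; idom=L0
  L8: preds {L5,L6}: {L0,L1,L5} ∩ {L0,L6} = {L0}; idom=L0

idom(L5) = L1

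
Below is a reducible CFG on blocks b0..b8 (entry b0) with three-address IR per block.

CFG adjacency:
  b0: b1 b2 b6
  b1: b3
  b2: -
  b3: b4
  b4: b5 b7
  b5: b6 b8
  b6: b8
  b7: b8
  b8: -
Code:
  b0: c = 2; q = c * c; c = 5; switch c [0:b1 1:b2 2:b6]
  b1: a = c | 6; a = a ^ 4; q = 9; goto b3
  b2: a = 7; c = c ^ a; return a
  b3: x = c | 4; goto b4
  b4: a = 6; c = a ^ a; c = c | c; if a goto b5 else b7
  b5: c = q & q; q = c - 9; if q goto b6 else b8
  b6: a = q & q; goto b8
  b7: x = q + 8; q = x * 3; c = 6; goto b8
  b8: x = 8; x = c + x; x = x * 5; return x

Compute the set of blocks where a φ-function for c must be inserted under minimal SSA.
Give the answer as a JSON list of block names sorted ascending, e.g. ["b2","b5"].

Answer: ["b6", "b8"]

Derivation:
idom tree: b1←b0 b2←b0 b3←b1 b4←b3 b5←b4 b6←b0 b7←b4 b8←b0
Dom∩ at merges:
  b6: preds {b0,b5}: {b0} ∩ {b0,b1,b3,b4,b5} = {b0}; idom=b0
  b8: preds {b5,b6,b7}: {b0,b1,b3,b4,b5} ∩ {b0,b6} ∩ {b0,b1,b3,b4,b7} = {b0}; idom=b0

DF walk-up:
  b6←b0: walk · to b0
  b6←b5: walk b5→b4→b3→b1 to b0
  b8←b5: walk b5→b4→b3→b1 to b0
  b8←b6: walk b6 to b0
  b8←b7: walk b7→b4→b3→b1 to b0
  b0: DF=∅
  b1: DF={b6,b8}
  b2: DF=∅
  b3: DF={b6,b8}
  b4: DF={b6,b8}
  b5: DF={b6,b8}
  b6: DF={b8}
  b7: DF={b8}
  b8: DF=∅

φ for c: defs {b0,b2,b4,b5,b7}
  DF⁺ = {b6,b8}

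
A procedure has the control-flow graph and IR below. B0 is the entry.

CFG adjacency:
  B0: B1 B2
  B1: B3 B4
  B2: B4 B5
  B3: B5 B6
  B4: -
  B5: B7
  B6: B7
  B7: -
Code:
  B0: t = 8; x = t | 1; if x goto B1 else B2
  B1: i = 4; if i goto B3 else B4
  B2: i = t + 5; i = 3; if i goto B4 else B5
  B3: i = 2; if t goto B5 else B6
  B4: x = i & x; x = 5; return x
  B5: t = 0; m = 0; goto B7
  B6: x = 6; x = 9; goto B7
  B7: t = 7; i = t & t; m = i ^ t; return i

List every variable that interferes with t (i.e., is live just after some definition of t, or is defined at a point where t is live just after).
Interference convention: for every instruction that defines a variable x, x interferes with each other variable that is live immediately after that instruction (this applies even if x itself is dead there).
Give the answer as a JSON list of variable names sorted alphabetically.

Answer: ["i", "x"]

Derivation:
Block summaries:
  B0: def={t,x} ue=∅
  B1: def={i} ue=∅
  B2: def={i} ue={t}
  B3: def={i} ue={t}
  B4: def={x} ue={i,x}
  B5: def={m,t} ue=∅
  B6: def={x} ue=∅
  B7: def={i,m,t} ue=∅

Backward fixpoint:
  B0: in=∅ out={t,x}
  B1: in={t,x} out={i,t,x}
  B2: in={t,x} out={i,x}
  B3: in={t} out=∅
  B4: in={i,x} out=∅
  B5: in=∅ out=∅
  B6: in=∅ out=∅
  B7: in=∅ out=∅

Conflict graph:
  i — {m,t,x}
  m — {i}
  t — {i,x}
  x — {i,t}

N(t) = ["i", "x"]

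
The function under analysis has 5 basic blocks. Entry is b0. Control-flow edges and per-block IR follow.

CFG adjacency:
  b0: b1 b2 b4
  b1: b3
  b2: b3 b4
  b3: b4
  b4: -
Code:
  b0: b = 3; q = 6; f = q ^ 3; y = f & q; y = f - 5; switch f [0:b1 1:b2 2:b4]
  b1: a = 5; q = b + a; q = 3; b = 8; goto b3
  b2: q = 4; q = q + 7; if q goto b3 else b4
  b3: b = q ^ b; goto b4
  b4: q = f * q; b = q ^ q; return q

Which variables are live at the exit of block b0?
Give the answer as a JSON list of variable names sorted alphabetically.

Block summaries:
  b0: {b,f,q,y} / ∅
  b1: {a,b,q} / {b}
  b2: {q} / ∅
  b3: {b} / {b,q}
  b4: {b,q} / {f,q}

Live sets:
  b0: in=∅ out={b,f,q}
  b1: in={b,f} out={b,f,q}
  b2: in={b,f} out={b,f,q}
  b3: in={b,f,q} out={f,q}
  b4: in={f,q} out=∅

live-out(b0) = ["b", "f", "q"]

Answer: ["b", "f", "q"]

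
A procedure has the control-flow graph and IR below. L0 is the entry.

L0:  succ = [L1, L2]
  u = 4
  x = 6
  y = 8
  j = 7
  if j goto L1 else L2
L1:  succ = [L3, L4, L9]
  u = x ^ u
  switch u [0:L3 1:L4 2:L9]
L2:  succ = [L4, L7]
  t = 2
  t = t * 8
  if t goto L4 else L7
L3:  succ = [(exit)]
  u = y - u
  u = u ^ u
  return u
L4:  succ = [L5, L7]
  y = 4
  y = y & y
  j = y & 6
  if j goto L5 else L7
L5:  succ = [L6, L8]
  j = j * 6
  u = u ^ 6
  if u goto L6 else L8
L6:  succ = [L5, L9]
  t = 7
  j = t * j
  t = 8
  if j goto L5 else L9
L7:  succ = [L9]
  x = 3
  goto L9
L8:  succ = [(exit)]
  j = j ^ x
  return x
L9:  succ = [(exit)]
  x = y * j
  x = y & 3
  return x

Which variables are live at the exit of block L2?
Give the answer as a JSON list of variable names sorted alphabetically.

Block summaries:
  L0: {j,u,x,y} / ∅
  L1: {u} / {u,x}
  L2: {t} / ∅
  L3: {u} / {u,y}
  L4: {j,y} / ∅
  L5: {j,u} / {j,u}
  L6: {j,t} / {j}
  L7: {x} / ∅
  L8: {j} / {j,x}
  L9: {x} / {j,y}

Backward fixpoint:
  live L0: ∅→{j,u,x,y}
  live L1: {j,u,x,y}→{j,u,x,y}
  live L2: {j,u,x,y}→{j,u,x,y}
  live L3: {u,y}→∅
  live L4: {u,x}→{j,u,x,y}
  live L5: {j,u,x,y}→{j,u,x,y}
  live L6: {j,u,x,y}→{j,u,x,y}
  live L7: {j,y}→{j,y}
  live L8: {j,x}→∅
  live L9: {j,y}→∅

live-out(L2) = ["j", "u", "x", "y"]

Answer: ["j", "u", "x", "y"]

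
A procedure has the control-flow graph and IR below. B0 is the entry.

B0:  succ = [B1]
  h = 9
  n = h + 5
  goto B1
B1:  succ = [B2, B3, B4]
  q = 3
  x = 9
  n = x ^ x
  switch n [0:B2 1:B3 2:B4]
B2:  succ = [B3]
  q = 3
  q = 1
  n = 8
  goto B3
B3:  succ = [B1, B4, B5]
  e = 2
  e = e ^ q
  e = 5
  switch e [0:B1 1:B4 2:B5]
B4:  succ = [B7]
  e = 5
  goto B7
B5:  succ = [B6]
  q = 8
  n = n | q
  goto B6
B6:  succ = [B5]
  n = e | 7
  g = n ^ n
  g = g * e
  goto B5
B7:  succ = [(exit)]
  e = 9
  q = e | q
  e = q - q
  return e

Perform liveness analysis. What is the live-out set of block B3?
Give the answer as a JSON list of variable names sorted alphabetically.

Block summaries:
  B0: {h,n} / ∅
  B1: {n,q,x} / ∅
  B2: {n,q} / ∅
  B3: {e} / {q}
  B4: {e} / ∅
  B5: {n,q} / {n}
  B6: {g,n} / {e}
  B7: {e,q} / {q}

Liveness:
  B0 li=∅ lo=∅
  B1 li=∅ lo={n,q}
  B2 li=∅ lo={n,q}
  B3 li={n,q} lo={e,n,q}
  B4 li={q} lo={q}
  B5 li={e,n} lo={e}
  B6 li={e} lo={e,n}
  B7 li={q} lo=∅

live-out(B3) = ["e", "n", "q"]

Answer: ["e", "n", "q"]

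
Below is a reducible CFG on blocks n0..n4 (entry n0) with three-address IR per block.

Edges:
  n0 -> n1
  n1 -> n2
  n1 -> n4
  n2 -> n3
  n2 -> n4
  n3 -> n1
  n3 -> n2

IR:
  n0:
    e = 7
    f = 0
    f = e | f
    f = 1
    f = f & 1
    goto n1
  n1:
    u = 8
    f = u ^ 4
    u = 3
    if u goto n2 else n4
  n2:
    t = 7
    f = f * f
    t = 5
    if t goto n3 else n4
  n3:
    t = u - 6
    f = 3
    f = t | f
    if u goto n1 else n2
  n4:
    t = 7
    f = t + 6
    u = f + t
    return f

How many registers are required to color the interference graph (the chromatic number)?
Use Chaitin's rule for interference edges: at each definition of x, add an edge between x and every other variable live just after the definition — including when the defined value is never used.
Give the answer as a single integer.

Answer: 3

Analysis:
Per-block:
  n0 def {e,f} use ∅
  n1 def {f,u} use ∅
  n2 def {f,t} use {f}
  n3 def {f,t} use {u}
  n4 def {f,t,u} use ∅

Liveness:
  n0: in=∅ out=∅
  n1: in=∅ out={f,u}
  n2: in={f,u} out={u}
  n3: in={u} out={f,u}
  n4: in=∅ out=∅

Interfere edges:
  e↔{f}
  f↔{e,t,u}
  t↔{f,u}
  u↔{f,t}

Chromatic number:
  {f,t,u} pairwise interfere (3-clique) ⇒ χ ≥ 3
  3-colouring: r0={f}  r1={e,t}  r2={u}
  χ = 3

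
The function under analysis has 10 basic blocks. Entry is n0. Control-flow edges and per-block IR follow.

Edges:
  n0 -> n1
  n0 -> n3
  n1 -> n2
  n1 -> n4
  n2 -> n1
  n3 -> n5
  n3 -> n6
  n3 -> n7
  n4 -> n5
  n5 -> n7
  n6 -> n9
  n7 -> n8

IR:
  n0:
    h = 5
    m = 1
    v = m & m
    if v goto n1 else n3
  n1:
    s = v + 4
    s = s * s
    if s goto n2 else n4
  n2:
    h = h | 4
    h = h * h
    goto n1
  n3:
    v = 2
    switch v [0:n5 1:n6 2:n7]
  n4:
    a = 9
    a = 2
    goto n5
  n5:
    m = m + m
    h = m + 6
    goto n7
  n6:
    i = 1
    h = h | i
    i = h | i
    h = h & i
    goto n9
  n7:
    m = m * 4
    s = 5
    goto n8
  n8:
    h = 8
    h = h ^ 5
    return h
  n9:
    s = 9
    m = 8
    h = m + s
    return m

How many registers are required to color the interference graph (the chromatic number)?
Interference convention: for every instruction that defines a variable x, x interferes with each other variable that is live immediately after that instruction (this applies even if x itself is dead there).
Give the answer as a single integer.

def/use:
  n0 def {h,m,v} use ∅
  n1 def {s} use {v}
  n2 def {h} use {h}
  n3 def {v} use ∅
  n4 def {a} use ∅
  n5 def {h,m} use {m}
  n6 def {h,i} use {h}
  n7 def {m,s} use {m}
  n8 def {h} use ∅
  n9 def {h,m,s} use ∅

Live sets:
  n0: in=∅ out={h,m,v}
  n1: in={h,m,v} out={h,m,v}
  n2: in={h,m,v} out={h,m,v}
  n3: in={h,m} out={h,m}
  n4: in={m} out={m}
  n5: in={m} out={m}
  n6: in={h} out=∅
  n7: in={m} out=∅
  n8: in=∅ out=∅
  n9: in=∅ out=∅

Interference:
  a — {m}
  h — {i,m,s,v}
  i — {h}
  m — {a,h,s,v}
  s — {h,m,v}
  v — {h,m,s}

Registers:
  {h,m,s,v} pairwise interfere (4-clique) ⇒ χ ≥ 4
  assign a→c0 h→c0 i→c1 m→c1 s→c2 v→c3 — no edge inside a register ⇒ χ ≤ 4
  χ = 4

Answer: 4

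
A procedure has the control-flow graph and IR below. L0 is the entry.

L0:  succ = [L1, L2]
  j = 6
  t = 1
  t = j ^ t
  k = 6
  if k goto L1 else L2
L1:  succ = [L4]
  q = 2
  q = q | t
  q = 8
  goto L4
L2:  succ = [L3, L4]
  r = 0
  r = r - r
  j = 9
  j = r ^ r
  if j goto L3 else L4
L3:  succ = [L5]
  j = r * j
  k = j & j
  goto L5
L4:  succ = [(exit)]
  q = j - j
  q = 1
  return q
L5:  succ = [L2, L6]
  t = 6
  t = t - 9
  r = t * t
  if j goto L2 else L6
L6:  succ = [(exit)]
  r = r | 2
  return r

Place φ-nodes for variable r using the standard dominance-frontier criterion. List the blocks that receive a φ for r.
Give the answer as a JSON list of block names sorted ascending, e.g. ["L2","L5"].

Answer: ["L2", "L4"]

Derivation:
idom tree: L1←L0 L2←L0 L3←L2 L4←L0 L5←L3 L6←L5
Join-block Dom:
  L2: preds {L0,L5}: {L0} ∩ {L0,L2,L3,L5} = {L0}; idom=L0
  L4: preds {L1,L2}: {L0,L1} ∩ {L0,L2} = {L0}; idom=L0

Frontier:
  join L2 pred L0: · stop@L0
  join L2 pred L5: L5→L3→L2 stop@L0
  join L4 pred L1: L1 stop@L0
  join L4 pred L2: L2 stop@L0
  L0: DF=∅
  L1: DF={L4}
  L2: DF={L2,L4}
  L3: DF={L2}
  L4: DF=∅
  L5: DF={L2}
  L6: DF=∅

φ for r: defs {L2,L5,L6}
  DF⁺ = {L2,L4}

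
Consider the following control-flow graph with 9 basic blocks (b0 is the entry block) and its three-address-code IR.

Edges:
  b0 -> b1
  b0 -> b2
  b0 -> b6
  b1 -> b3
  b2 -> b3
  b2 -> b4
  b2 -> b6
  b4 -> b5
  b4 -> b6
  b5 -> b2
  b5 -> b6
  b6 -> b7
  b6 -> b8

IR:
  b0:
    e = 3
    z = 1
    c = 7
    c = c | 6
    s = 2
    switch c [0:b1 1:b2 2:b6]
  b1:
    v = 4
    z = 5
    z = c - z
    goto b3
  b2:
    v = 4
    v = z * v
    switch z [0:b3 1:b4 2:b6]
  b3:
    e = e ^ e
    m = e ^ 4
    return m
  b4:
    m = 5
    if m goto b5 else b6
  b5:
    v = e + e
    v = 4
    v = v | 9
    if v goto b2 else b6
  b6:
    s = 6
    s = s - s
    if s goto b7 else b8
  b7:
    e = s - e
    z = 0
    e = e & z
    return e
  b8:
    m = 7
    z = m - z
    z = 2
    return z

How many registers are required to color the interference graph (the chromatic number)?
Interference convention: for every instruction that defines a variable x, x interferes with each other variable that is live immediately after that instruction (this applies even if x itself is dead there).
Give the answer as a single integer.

Block summaries:
  b0: {c,e,s,z} / ∅
  b1: {v,z} / {c}
  b2: {v} / {z}
  b3: {e,m} / {e}
  b4: {m} / ∅
  b5: {v} / {e}
  b6: {s} / ∅
  b7: {e,z} / {e,s}
  b8: {m,z} / {z}

Backward fixpoint:
  b0 li=∅ lo={c,e,z}
  b1 li={c,e} lo={e}
  b2 li={e,z} lo={e,z}
  b3 li={e} lo=∅
  b4 li={e,z} lo={e,z}
  b5 li={e,z} lo={e,z}
  b6 li={e,z} lo={e,s,z}
  b7 li={e,s} lo=∅
  b8 li={z} lo=∅

Interfere edges:
  c: {e,s,v,z}
  e: {c,m,s,v,z}
  m: {e,z}
  s: {c,e,z}
  v: {c,e,z}
  z: {c,e,m,s,v}

Chromatic number:
  {c,e,s,z} pairwise interfere (4-clique) ⇒ χ ≥ 4
  4-colouring: r0={e}  r1={z}  r2={c,m}  r3={s,v}
  χ = 4

Answer: 4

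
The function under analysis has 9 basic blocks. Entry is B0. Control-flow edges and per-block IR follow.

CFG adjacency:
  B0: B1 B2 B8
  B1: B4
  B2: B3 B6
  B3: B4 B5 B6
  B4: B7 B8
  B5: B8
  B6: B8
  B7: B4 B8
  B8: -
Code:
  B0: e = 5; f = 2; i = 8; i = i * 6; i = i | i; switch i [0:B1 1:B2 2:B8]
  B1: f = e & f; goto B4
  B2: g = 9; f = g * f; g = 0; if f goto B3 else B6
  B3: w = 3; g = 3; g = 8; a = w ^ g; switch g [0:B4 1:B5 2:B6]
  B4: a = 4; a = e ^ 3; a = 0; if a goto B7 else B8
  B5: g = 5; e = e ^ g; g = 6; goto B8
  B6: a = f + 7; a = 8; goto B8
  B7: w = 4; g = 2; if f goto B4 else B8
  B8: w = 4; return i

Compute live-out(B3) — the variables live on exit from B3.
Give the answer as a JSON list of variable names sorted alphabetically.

Per-block:
  B0: def={e,f,i} ue=∅
  B1: def={f} ue={e,f}
  B2: def={f,g} ue={f}
  B3: def={a,g,w} ue=∅
  B4: def={a} ue={e}
  B5: def={e,g} ue={e}
  B6: def={a} ue={f}
  B7: def={g,w} ue={f}
  B8: def={w} ue={i}

Liveness:
  B0: in=∅ out={e,f,i}
  B1: in={e,f,i} out={e,f,i}
  B2: in={e,f,i} out={e,f,i}
  B3: in={e,f,i} out={e,f,i}
  B4: in={e,f,i} out={e,f,i}
  B5: in={e,i} out={i}
  B6: in={f,i} out={i}
  B7: in={e,f,i} out={e,f,i}
  B8: in={i} out=∅

live-out(B3) = ["e", "f", "i"]

Answer: ["e", "f", "i"]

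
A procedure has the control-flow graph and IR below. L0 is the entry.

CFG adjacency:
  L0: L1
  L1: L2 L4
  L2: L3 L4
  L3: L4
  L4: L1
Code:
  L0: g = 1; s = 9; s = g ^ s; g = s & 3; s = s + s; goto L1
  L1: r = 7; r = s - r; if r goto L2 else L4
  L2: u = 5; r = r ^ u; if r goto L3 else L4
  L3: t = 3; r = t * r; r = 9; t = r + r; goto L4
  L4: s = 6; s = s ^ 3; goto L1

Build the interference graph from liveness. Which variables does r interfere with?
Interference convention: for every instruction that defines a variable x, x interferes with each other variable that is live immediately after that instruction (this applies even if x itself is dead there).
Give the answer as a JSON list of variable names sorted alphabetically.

Answer: ["s", "t", "u"]

Derivation:
def/use:
  L0: def={g,s} ue=∅
  L1: def={r} ue={s}
  L2: def={r,u} ue={r}
  L3: def={r,t} ue={r}
  L4: def={s} ue=∅

Live sets:
  L0: in=∅ out={s}
  L1: in={s} out={r}
  L2: in={r} out={r}
  L3: in={r} out=∅
  L4: in=∅ out={s}

Interfere edges:
  g: {s}
  r: {s,t,u}
  s: {g,r}
  t: {r}
  u: {r}

N(r) = ["s", "t", "u"]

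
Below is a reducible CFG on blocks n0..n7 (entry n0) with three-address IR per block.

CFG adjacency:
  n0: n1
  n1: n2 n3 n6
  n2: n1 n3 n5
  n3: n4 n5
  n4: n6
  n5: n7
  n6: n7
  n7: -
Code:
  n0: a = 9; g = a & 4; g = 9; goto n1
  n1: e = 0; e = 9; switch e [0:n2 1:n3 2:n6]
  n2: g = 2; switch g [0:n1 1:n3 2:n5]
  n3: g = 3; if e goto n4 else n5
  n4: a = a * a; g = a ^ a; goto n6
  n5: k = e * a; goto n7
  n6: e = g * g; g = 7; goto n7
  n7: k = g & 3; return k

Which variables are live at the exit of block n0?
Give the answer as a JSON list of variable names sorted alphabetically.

Answer: ["a", "g"]

Derivation:
Per-block:
  n0: def={a,g} ue=∅
  n1: def={e} ue=∅
  n2: def={g} ue=∅
  n3: def={g} ue={e}
  n4: def={a,g} ue={a}
  n5: def={k} ue={a,e}
  n6: def={e,g} ue={g}
  n7: def={k} ue={g}

Live sets:
  n0: in=∅ out={a,g}
  n1: in={a,g} out={a,e,g}
  n2: in={a,e} out={a,e,g}
  n3: in={a,e} out={a,e,g}
  n4: in={a} out={g}
  n5: in={a,e,g} out={g}
  n6: in={g} out={g}
  n7: in={g} out=∅

live-out(n0) = ["a", "g"]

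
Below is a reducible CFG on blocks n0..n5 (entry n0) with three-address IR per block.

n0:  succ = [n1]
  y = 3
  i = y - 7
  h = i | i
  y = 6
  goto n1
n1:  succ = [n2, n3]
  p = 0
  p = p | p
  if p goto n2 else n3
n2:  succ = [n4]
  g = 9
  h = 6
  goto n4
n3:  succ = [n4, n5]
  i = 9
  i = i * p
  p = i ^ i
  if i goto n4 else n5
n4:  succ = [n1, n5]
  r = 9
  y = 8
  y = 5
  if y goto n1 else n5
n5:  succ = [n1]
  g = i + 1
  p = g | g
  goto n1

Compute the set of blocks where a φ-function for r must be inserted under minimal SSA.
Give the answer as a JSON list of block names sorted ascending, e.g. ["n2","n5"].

idom tree: n1←n0 n2←n1 n3←n1 n4←n1 n5←n1
Dom at joins:
  n1: preds {n0,n4,n5}: {n0} ∩ {n0,n1,n4} ∩ {n0,n1,n5} = {n0}; idom=n0
  n4: preds {n2,n3}: {n0,n1,n2} ∩ {n0,n1,n3} = {n0,n1}; idom=n1
  n5: preds {n3,n4}: {n0,n1,n3} ∩ {n0,n1,n4} = {n0,n1}; idom=n1

DF derivation:
  n1←n0: walk · to n0
  n1←n4: walk n4→n1 to n0
  n1←n5: walk n5→n1 to n0
  n4←n2: walk n2 to n1
  n4←n3: walk n3 to n1
  n5←n3: walk n3 to n1
  n5←n4: walk n4 to n1
  n0: DF=∅
  n1: DF={n1}
  n2: DF={n4}
  n3: DF={n4,n5}
  n4: DF={n1,n5}
  n5: DF={n1}

φ for r: defs {n4}
  DF⁺ = {n1,n5}

Answer: ["n1", "n5"]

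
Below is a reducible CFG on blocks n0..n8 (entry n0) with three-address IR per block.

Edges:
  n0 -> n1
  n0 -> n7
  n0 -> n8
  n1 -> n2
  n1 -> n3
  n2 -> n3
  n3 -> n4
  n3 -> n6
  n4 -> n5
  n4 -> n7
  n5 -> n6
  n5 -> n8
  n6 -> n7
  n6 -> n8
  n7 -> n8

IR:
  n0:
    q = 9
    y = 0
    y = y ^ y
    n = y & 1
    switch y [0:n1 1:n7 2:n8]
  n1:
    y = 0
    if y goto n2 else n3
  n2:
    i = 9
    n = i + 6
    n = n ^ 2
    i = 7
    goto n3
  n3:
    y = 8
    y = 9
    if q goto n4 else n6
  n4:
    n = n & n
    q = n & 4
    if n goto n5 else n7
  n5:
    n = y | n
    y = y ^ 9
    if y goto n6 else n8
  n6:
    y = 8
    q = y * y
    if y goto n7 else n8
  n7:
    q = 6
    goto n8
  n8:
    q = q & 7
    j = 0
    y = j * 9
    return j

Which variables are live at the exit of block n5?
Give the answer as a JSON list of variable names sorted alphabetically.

Answer: ["q"]

Working:
def/use:
  n0: def={n,q,y} ue=∅
  n1: def={y} ue=∅
  n2: def={i,n} ue=∅
  n3: def={y} ue={q}
  n4: def={n,q} ue={n}
  n5: def={n,y} ue={n,y}
  n6: def={q,y} ue=∅
  n7: def={q} ue=∅
  n8: def={j,q,y} ue={q}

Liveness:
  n0: in=∅ out={n,q}
  n1: in={n,q} out={n,q}
  n2: in={q} out={n,q}
  n3: in={n,q} out={n,y}
  n4: in={n,y} out={n,q,y}
  n5: in={n,q,y} out={q}
  n6: in=∅ out={q}
  n7: in=∅ out={q}
  n8: in={q} out=∅

live-out(n5) = ["q"]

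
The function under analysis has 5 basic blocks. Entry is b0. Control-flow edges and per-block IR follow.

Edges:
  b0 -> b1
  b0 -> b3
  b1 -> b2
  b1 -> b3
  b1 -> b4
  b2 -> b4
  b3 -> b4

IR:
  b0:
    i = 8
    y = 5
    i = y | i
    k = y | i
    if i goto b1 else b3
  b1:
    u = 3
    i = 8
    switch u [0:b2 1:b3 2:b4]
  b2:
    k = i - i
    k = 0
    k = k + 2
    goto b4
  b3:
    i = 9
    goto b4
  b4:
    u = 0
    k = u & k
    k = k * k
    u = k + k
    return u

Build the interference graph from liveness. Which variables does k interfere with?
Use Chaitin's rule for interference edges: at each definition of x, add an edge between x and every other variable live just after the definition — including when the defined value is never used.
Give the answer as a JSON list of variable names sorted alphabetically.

Block summaries:
  b0: {i,k,y} / ∅
  b1: {i,u} / ∅
  b2: {k} / {i}
  b3: {i} / ∅
  b4: {k,u} / {k}

Live sets:
  b0 li=∅ lo={k}
  b1 li={k} lo={i,k}
  b2 li={i} lo={k}
  b3 li={k} lo={k}
  b4 li={k} lo=∅

Conflict graph:
  i — {k,u,y}
  k — {i,u}
  u — {i,k}
  y — {i}

N(k) = ["i", "u"]

Answer: ["i", "u"]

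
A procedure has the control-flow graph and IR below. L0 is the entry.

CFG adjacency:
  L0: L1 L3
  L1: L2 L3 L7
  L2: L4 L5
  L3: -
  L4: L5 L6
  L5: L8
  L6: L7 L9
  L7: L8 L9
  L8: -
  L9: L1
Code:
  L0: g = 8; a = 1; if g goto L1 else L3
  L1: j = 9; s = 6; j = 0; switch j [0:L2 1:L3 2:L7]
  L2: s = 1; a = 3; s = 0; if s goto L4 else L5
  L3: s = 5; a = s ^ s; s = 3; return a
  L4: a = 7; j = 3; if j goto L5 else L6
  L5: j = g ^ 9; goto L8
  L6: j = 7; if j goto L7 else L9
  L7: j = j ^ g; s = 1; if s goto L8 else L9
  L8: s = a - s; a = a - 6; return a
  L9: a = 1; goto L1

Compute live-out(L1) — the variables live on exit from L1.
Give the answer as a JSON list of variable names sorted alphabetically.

Answer: ["a", "g", "j"]

Derivation:
Block summaries:
  L0: {a,g} / ∅
  L1: {j,s} / ∅
  L2: {a,s} / ∅
  L3: {a,s} / ∅
  L4: {a,j} / ∅
  L5: {j} / {g}
  L6: {j} / ∅
  L7: {j,s} / {g,j}
  L8: {a,s} / {a,s}
  L9: {a} / ∅

Liveness:
  L0: in=∅ out={a,g}
  L1: in={a,g} out={a,g,j}
  L2: in={g} out={a,g,s}
  L3: in=∅ out=∅
  L4: in={g,s} out={a,g,s}
  L5: in={a,g,s} out={a,s}
  L6: in={a,g} out={a,g,j}
  L7: in={a,g,j} out={a,g,s}
  L8: in={a,s} out=∅
  L9: in={g} out={a,g}

live-out(L1) = ["a", "g", "j"]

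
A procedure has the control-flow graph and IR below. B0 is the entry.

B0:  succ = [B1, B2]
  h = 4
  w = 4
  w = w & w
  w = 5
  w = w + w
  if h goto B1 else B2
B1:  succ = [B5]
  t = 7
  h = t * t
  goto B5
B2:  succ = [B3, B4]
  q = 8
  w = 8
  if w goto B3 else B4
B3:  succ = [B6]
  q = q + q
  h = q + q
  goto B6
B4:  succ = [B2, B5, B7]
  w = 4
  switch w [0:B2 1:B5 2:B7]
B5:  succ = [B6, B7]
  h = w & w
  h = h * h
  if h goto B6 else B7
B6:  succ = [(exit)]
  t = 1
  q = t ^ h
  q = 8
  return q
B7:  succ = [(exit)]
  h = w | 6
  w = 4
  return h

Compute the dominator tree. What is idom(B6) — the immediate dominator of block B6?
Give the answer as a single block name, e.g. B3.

Answer: B0

Derivation:
idom tree: B1←B0 B2←B0 B3←B2 B4←B2 B5←B0 B6←B0 B7←B0
Dom∩ at merges:
  B2: preds {B0,B4}: {B0} ∩ {B0,B2,B4} = {B0}; idom=B0
  B5: preds {B1,B4}: {B0,B1} ∩ {B0,B2,B4} = {B0}; idom=B0
  B6: preds {B3,B5}: {B0,B2,B3} ∩ {B0,B5} = {B0}; idom=B0
  B7: preds {B4,B5}: {B0,B2,B4} ∩ {B0,B5} = {B0}; idom=B0

idom(B6) = B0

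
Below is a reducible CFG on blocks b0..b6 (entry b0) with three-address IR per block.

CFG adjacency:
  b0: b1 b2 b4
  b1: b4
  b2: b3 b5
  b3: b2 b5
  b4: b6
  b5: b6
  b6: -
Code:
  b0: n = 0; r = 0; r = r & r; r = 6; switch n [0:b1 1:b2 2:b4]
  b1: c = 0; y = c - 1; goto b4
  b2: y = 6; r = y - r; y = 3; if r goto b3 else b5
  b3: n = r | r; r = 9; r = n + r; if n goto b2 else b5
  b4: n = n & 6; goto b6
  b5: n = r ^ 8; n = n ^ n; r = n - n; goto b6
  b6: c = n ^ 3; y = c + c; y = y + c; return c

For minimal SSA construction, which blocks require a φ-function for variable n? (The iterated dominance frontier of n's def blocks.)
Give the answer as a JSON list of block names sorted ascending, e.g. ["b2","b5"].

idom tree: b1←b0 b2←b0 b3←b2 b4←b0 b5←b2 b6←b0
Dom∩ at merges:
  b2: preds {b0,b3}: {b0} ∩ {b0,b2,b3} = {b0}; idom=b0
  b4: preds {b0,b1}: {b0} ∩ {b0,b1} = {b0}; idom=b0
  b5: preds {b2,b3}: {b0,b2} ∩ {b0,b2,b3} = {b0,b2}; idom=b2
  b6: preds {b4,b5}: {b0,b4} ∩ {b0,b2,b5} = {b0}; idom=b0

Frontier:
  b2←b0: walk · to b0
  b2←b3: walk b3→b2 to b0
  b4←b0: walk · to b0
  b4←b1: walk b1 to b0
  b5←b2: walk · to b2
  b5←b3: walk b3 to b2
  b6←b4: walk b4 to b0
  b6←b5: walk b5→b2 to b0
  b0 → ∅
  b1 → {b4}
  b2 → {b2,b6}
  b3 → {b2,b5}
  b4 → {b6}
  b5 → {b6}
  b6 → ∅

φ for n: defs {b0,b3,b4,b5}
  DF⁺ = {b2,b5,b6}

Answer: ["b2", "b5", "b6"]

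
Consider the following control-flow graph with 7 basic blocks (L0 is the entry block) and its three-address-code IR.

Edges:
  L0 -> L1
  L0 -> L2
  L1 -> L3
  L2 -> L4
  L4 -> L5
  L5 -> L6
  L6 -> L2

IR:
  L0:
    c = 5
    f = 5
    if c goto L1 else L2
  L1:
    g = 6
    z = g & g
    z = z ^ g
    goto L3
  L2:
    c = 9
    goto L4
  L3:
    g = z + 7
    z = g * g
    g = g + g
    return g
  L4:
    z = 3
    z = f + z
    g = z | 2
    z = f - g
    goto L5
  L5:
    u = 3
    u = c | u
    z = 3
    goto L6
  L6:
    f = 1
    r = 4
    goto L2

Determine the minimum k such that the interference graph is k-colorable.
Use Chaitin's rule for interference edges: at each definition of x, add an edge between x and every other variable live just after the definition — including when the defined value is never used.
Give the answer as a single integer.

Answer: 4

Analysis:
Block summaries:
  L0 def {c,f} use ∅
  L1 def {g,z} use ∅
  L2 def {c} use ∅
  L3 def {g,z} use {z}
  L4 def {g,z} use {f}
  L5 def {u,z} use {c}
  L6 def {f,r} use ∅

Live sets:
  L0: in=∅ out={f}
  L1: in=∅ out={z}
  L2: in={f} out={c,f}
  L3: in={z} out=∅
  L4: in={c,f} out={c}
  L5: in={c} out=∅
  L6: in=∅ out={f}

Conflict graph:
  c↔{f,g,u,z}
  f↔{c,g,r,z}
  g↔{c,f,z}
  r↔{f}
  u↔{c}
  z↔{c,f,g}

Chromatic number:
  clique {c,f,g,z} ⇒ need ≥ 4
  4-colouring: r0={c,r}  r1={f,u}  r2={g}  r3={z}
  χ = 4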